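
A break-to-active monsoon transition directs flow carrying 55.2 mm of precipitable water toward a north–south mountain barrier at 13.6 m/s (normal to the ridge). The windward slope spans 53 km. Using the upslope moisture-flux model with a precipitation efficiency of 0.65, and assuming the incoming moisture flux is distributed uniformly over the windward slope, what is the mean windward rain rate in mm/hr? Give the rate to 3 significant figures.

Incoming column moisture flux per unit ridge length: F = V × PW = 13.6 × 55.2 = 750.72 mm·m/s.
Spread over the 53 km slope with efficiency ε = 0.65: R = ε·F/W = 0.65 × 750.72 / 53000 m = 9.207e-03 mm/s.
R = 9.207e-03 × 3600 = 33.1 mm/hr.

R ≈ 33.1 mm/hr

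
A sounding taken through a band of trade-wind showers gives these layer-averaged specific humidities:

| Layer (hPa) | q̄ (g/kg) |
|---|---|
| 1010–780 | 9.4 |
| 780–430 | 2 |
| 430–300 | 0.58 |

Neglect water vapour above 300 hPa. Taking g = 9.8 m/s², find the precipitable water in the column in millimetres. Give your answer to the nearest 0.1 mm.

PW ≈ 30.0 mm

Precipitable water is the column-integrated vapour mass per unit area: PW = (1/g) Σ q̄ Δp, with q in kg/kg and Δp in Pa (1 kg/m² of water = 1 mm).
Layer 1010–780 hPa: Δp = 230 hPa = 23000 Pa, q̄ = 0.0094 kg/kg → 0.0094 × 23000 / 9.8 = 22.06 mm
Layer 780–430 hPa: Δp = 350 hPa = 35000 Pa, q̄ = 0.002 kg/kg → 0.002 × 35000 / 9.8 = 7.14 mm
Layer 430–300 hPa: Δp = 130 hPa = 13000 Pa, q̄ = 0.00058 kg/kg → 0.00058 × 13000 / 9.8 = 0.77 mm
PW = 22.06 + 7.14 + 0.77 = 29.97 ≈ 30.0 mm.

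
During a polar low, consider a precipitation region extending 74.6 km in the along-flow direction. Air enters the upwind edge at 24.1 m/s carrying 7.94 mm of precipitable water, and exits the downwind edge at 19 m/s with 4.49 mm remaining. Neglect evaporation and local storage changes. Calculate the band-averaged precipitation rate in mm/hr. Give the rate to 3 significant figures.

Column moisture flux per unit crosswind length is F = V × PW.
Inflow: F_in = 24.1 × 7.94 = 191.354 mm·m/s
Outflow: F_out = 19 × 4.49 = 85.31 mm·m/s
Steady-state rate R = (F_in − F_out)/L = (191.354 − 85.31) / 74600 m = 1.422e-03 mm/s.
R = 1.422e-03 × 3600 = 5.12 mm/hr.

R ≈ 5.12 mm/hr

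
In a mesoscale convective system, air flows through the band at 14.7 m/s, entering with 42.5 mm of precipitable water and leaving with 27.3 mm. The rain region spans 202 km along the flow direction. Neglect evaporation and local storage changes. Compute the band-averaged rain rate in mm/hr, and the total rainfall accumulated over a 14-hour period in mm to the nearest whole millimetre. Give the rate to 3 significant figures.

Column moisture flux per unit crosswind length is F = V × PW.
Inflow: F_in = 14.7 × 42.5 = 624.75 mm·m/s
Outflow: F_out = 14.7 × 27.3 = 401.31 mm·m/s
Steady-state rate R = (F_in − F_out)/L = (624.75 − 401.31) / 202000 m = 1.106e-03 mm/s.
R = 1.106e-03 × 3600 = 3.98 mm/hr.
Over 14 h: total = 3.98 × 14 = 55.72 ≈ 56 mm.

R ≈ 3.98 mm/hr; total ≈ 56 mm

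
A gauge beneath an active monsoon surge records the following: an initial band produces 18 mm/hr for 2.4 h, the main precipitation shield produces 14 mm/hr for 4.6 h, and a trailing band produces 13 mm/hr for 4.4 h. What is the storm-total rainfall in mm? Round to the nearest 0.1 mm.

Total = Σ Rᵢ Δtᵢ = 18 × 2.4 + 14 × 4.6 + 13 × 4.4
      = 43.2 + 64.4 + 57.2 = 164.8 mm.

total ≈ 164.8 mm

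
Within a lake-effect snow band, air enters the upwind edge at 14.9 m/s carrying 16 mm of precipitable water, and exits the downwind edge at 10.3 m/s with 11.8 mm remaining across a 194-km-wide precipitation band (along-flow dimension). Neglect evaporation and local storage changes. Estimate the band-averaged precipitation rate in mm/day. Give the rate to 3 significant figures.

Column moisture flux per unit crosswind length is F = V × PW.
Inflow: F_in = 14.9 × 16 = 238.4 mm·m/s
Outflow: F_out = 10.3 × 11.8 = 121.54 mm·m/s
Steady-state rate R = (F_in − F_out)/L = (238.4 − 121.54) / 194000 m = 6.024e-04 mm/s.
R = 6.024e-04 × 3600 × 24 = 52.0 mm/day.

R ≈ 52.0 mm/day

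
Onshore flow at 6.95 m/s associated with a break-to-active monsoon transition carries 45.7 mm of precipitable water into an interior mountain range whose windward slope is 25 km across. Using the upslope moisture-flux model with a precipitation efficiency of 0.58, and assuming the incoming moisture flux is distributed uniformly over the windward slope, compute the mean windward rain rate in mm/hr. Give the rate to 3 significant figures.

Incoming column moisture flux per unit ridge length: F = V × PW = 6.95 × 45.7 = 317.615 mm·m/s.
Spread over the 25 km slope with efficiency ε = 0.58: R = ε·F/W = 0.58 × 317.615 / 25000 m = 7.369e-03 mm/s.
R = 7.369e-03 × 3600 = 26.5 mm/hr.

R ≈ 26.5 mm/hr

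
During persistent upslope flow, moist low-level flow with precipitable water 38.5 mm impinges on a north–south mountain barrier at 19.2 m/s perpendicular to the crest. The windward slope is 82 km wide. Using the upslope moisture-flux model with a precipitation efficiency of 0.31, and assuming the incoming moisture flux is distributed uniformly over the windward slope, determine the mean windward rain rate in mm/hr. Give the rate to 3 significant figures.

R ≈ 10.1 mm/hr

Incoming column moisture flux per unit ridge length: F = V × PW = 19.2 × 38.5 = 739.2 mm·m/s.
Spread over the 82 km slope with efficiency ε = 0.31: R = ε·F/W = 0.31 × 739.2 / 82000 m = 2.795e-03 mm/s.
R = 2.795e-03 × 3600 = 10.1 mm/hr.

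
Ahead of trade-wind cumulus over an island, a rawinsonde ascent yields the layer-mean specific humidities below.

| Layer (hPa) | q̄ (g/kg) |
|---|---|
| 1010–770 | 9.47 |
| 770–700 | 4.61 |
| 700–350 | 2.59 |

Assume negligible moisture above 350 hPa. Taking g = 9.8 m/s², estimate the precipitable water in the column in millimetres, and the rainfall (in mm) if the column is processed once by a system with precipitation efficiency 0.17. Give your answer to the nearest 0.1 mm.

Precipitable water is the column-integrated vapour mass per unit area: PW = (1/g) Σ q̄ Δp, with q in kg/kg and Δp in Pa (1 kg/m² of water = 1 mm).
Layer 1010–770 hPa: Δp = 240 hPa = 24000 Pa, q̄ = 0.00947 kg/kg → 0.00947 × 24000 / 9.8 = 23.19 mm
Layer 770–700 hPa: Δp = 70 hPa = 7000 Pa, q̄ = 0.00461 kg/kg → 0.00461 × 7000 / 9.8 = 3.29 mm
Layer 700–350 hPa: Δp = 350 hPa = 35000 Pa, q̄ = 0.00259 kg/kg → 0.00259 × 35000 / 9.8 = 9.25 mm
PW = 23.19 + 3.29 + 9.25 = 35.73 ≈ 35.7 mm.
Rainfall = ε × PW = 0.17 × 35.7 = 6.1 mm.

PW ≈ 35.7 mm; rainfall ≈ 6.1 mm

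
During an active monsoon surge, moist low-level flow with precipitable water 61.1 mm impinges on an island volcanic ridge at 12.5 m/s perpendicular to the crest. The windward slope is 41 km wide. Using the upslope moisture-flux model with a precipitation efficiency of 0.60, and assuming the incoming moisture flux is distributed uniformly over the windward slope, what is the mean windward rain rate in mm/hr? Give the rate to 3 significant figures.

Incoming column moisture flux per unit ridge length: F = V × PW = 12.5 × 61.1 = 763.75 mm·m/s.
Spread over the 41 km slope with efficiency ε = 0.60: R = ε·F/W = 0.60 × 763.75 / 41000 m = 1.118e-02 mm/s.
R = 1.118e-02 × 3600 = 40.2 mm/hr.

R ≈ 40.2 mm/hr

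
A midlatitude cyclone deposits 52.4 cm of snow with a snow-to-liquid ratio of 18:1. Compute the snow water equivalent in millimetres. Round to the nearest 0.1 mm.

SWE = snow depth / ratio = 52.4 cm / 18 = 2.911 cm = 29.1 mm.

SWE ≈ 29.1 mm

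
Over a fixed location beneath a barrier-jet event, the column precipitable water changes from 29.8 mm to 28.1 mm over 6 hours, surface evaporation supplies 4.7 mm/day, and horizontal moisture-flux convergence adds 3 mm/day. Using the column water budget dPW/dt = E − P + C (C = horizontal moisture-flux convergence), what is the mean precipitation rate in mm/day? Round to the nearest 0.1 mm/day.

P ≈ 14.5 mm/day

dPW/dt = (28.1 − 29.8) mm / (6/24 day) = -6.800 mm/day.
P = E + C − dPW/dt = 4.7 + (3) − (-6.800) = 14.5 mm/day.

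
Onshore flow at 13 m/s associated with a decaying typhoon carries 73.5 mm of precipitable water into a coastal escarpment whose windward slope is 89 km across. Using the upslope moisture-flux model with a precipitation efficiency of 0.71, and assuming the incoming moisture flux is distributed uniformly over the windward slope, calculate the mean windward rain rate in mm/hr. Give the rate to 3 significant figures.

Incoming column moisture flux per unit ridge length: F = V × PW = 13 × 73.5 = 955.5 mm·m/s.
Spread over the 89 km slope with efficiency ε = 0.71: R = ε·F/W = 0.71 × 955.5 / 89000 m = 7.623e-03 mm/s.
R = 7.623e-03 × 3600 = 27.4 mm/hr.

R ≈ 27.4 mm/hr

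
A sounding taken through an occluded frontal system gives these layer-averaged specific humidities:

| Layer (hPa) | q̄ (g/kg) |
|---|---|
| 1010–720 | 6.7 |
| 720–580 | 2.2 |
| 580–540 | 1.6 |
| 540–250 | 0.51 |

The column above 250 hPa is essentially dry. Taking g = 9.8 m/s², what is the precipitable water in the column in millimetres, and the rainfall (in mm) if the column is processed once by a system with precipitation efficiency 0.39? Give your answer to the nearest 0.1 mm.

PW ≈ 25.1 mm; rainfall ≈ 9.8 mm

Precipitable water is the column-integrated vapour mass per unit area: PW = (1/g) Σ q̄ Δp, with q in kg/kg and Δp in Pa (1 kg/m² of water = 1 mm).
Layer 1010–720 hPa: Δp = 290 hPa = 29000 Pa, q̄ = 0.0067 kg/kg → 0.0067 × 29000 / 9.8 = 19.83 mm
Layer 720–580 hPa: Δp = 140 hPa = 14000 Pa, q̄ = 0.0022 kg/kg → 0.0022 × 14000 / 9.8 = 3.14 mm
Layer 580–540 hPa: Δp = 40 hPa = 4000 Pa, q̄ = 0.0016 kg/kg → 0.0016 × 4000 / 9.8 = 0.65 mm
Layer 540–250 hPa: Δp = 290 hPa = 29000 Pa, q̄ = 0.00051 kg/kg → 0.00051 × 29000 / 9.8 = 1.51 mm
PW = 19.83 + 3.14 + 0.65 + 1.51 = 25.13 ≈ 25.1 mm.
Rainfall = ε × PW = 0.39 × 25.1 = 9.8 mm.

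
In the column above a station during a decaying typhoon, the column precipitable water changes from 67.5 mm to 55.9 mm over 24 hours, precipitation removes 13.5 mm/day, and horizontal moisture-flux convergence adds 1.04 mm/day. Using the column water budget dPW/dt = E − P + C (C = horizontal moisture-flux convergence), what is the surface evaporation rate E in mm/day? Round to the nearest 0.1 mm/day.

dPW/dt = (55.9 − 67.5) mm / (24/24 day) = -11.600 mm/day.
E = dPW/dt + P − C = (-11.600) + 13.5 − (1.04) = 0.9 mm/day.

E ≈ 0.9 mm/day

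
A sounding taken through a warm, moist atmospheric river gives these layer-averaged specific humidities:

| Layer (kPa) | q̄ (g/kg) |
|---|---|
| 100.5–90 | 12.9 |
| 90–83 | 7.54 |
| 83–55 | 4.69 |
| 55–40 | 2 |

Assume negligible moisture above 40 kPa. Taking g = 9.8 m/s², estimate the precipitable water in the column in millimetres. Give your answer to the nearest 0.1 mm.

Precipitable water is the column-integrated vapour mass per unit area: PW = (1/g) Σ q̄ Δp, with q in kg/kg and Δp in Pa (1 kg/m² of water = 1 mm).
Layer 100.5–90 kPa: Δp = 105 hPa = 10500 Pa, q̄ = 0.0129 kg/kg → 0.0129 × 10500 / 9.8 = 13.82 mm
Layer 90–83 kPa: Δp = 70 hPa = 7000 Pa, q̄ = 0.00754 kg/kg → 0.00754 × 7000 / 9.8 = 5.39 mm
Layer 83–55 kPa: Δp = 280 hPa = 28000 Pa, q̄ = 0.00469 kg/kg → 0.00469 × 28000 / 9.8 = 13.40 mm
Layer 55–40 kPa: Δp = 150 hPa = 15000 Pa, q̄ = 0.002 kg/kg → 0.002 × 15000 / 9.8 = 3.06 mm
PW = 13.82 + 5.39 + 13.40 + 3.06 = 35.67 ≈ 35.7 mm.

PW ≈ 35.7 mm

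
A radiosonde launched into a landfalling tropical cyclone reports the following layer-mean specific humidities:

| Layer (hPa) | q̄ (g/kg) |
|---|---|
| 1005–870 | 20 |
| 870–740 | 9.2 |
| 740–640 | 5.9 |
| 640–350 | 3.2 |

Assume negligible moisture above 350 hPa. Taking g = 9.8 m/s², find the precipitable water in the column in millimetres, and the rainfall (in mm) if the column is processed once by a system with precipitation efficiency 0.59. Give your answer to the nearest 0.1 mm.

Precipitable water is the column-integrated vapour mass per unit area: PW = (1/g) Σ q̄ Δp, with q in kg/kg and Δp in Pa (1 kg/m² of water = 1 mm).
Layer 1005–870 hPa: Δp = 135 hPa = 13500 Pa, q̄ = 0.02 kg/kg → 0.02 × 13500 / 9.8 = 27.55 mm
Layer 870–740 hPa: Δp = 130 hPa = 13000 Pa, q̄ = 0.0092 kg/kg → 0.0092 × 13000 / 9.8 = 12.20 mm
Layer 740–640 hPa: Δp = 100 hPa = 10000 Pa, q̄ = 0.0059 kg/kg → 0.0059 × 10000 / 9.8 = 6.02 mm
Layer 640–350 hPa: Δp = 290 hPa = 29000 Pa, q̄ = 0.0032 kg/kg → 0.0032 × 29000 / 9.8 = 9.47 mm
PW = 27.55 + 12.20 + 6.02 + 9.47 = 55.24 ≈ 55.2 mm.
Rainfall = ε × PW = 0.59 × 55.2 = 32.6 mm.

PW ≈ 55.2 mm; rainfall ≈ 32.6 mm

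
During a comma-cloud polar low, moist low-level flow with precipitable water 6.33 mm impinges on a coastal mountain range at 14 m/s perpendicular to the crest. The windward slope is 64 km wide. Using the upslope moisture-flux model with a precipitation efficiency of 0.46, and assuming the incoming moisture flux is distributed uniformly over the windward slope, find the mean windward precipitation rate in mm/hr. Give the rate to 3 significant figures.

Incoming column moisture flux per unit ridge length: F = V × PW = 14 × 6.33 = 88.62 mm·m/s.
Spread over the 64 km slope with efficiency ε = 0.46: R = ε·F/W = 0.46 × 88.62 / 64000 m = 6.370e-04 mm/s.
R = 6.370e-04 × 3600 = 2.29 mm/hr.

R ≈ 2.29 mm/hr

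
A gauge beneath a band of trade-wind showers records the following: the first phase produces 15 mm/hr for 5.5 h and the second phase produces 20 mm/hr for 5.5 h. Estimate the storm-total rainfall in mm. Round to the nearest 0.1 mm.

Total = Σ Rᵢ Δtᵢ = 15 × 5.5 + 20 × 5.5
      = 82.5 + 110 = 192.5 mm.

total ≈ 192.5 mm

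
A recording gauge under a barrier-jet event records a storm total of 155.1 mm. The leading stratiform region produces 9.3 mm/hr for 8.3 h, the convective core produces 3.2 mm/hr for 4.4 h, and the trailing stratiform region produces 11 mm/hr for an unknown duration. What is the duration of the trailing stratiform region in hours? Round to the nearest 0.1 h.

Known phases: 9.3 × 8.3 + 3.2 × 4.4 = 77.19 + 14.08 = 91.27 mm.
Remaining depth = 155.1 − 91.27 = 63.83 mm.
Duration = 63.83 / 11 = 5.8 h.

duration ≈ 5.8 h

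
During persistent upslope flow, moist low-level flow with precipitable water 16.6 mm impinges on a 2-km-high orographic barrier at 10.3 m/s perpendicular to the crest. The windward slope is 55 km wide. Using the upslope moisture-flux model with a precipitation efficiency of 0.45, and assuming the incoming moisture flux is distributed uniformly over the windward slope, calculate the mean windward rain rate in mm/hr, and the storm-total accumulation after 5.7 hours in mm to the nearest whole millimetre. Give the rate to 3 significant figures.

Incoming column moisture flux per unit ridge length: F = V × PW = 10.3 × 16.6 = 170.98 mm·m/s.
Spread over the 55 km slope with efficiency ε = 0.45: R = ε·F/W = 0.45 × 170.98 / 55000 m = 1.399e-03 mm/s.
R = 1.399e-03 × 3600 = 5.04 mm/hr.
Over 5.7 h: total = 5.04 × 5.7 = 28.728 ≈ 29 mm.

R ≈ 5.04 mm/hr; total ≈ 29 mm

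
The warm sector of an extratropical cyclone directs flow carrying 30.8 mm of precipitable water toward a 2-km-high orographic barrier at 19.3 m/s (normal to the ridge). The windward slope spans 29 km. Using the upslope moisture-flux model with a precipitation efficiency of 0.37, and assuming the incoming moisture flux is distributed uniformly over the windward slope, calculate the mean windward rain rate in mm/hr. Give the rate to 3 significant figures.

R ≈ 27.3 mm/hr

Incoming column moisture flux per unit ridge length: F = V × PW = 19.3 × 30.8 = 594.44 mm·m/s.
Spread over the 29 km slope with efficiency ε = 0.37: R = ε·F/W = 0.37 × 594.44 / 29000 m = 7.584e-03 mm/s.
R = 7.584e-03 × 3600 = 27.3 mm/hr.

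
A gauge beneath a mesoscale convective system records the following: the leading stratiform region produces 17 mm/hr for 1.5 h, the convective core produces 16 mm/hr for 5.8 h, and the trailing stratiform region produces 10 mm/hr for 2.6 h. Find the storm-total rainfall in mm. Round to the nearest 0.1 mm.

Total = Σ Rᵢ Δtᵢ = 17 × 1.5 + 16 × 5.8 + 10 × 2.6
      = 25.5 + 92.8 + 26 = 144.3 mm.

total ≈ 144.3 mm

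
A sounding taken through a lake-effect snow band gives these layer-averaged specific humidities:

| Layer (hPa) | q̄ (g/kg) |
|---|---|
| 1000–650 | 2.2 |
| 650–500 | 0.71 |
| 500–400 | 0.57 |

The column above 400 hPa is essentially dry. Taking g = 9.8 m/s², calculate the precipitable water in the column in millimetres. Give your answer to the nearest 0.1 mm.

Precipitable water is the column-integrated vapour mass per unit area: PW = (1/g) Σ q̄ Δp, with q in kg/kg and Δp in Pa (1 kg/m² of water = 1 mm).
Layer 1000–650 hPa: Δp = 350 hPa = 35000 Pa, q̄ = 0.0022 kg/kg → 0.0022 × 35000 / 9.8 = 7.86 mm
Layer 650–500 hPa: Δp = 150 hPa = 15000 Pa, q̄ = 0.00071 kg/kg → 0.00071 × 15000 / 9.8 = 1.09 mm
Layer 500–400 hPa: Δp = 100 hPa = 10000 Pa, q̄ = 0.00057 kg/kg → 0.00057 × 10000 / 9.8 = 0.58 mm
PW = 7.86 + 1.09 + 0.58 = 9.53 ≈ 9.5 mm.

PW ≈ 9.5 mm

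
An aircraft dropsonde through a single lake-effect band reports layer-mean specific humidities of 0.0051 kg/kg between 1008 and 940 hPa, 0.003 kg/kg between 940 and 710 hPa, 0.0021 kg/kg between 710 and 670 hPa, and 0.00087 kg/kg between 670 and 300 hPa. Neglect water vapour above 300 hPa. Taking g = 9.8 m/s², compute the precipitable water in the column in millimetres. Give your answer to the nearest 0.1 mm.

Precipitable water is the column-integrated vapour mass per unit area: PW = (1/g) Σ q̄ Δp, with q in kg/kg and Δp in Pa (1 kg/m² of water = 1 mm).
Layer 1008–940 hPa: Δp = 68 hPa = 6800 Pa, q̄ = 0.0051 kg/kg → 0.0051 × 6800 / 9.8 = 3.54 mm
Layer 940–710 hPa: Δp = 230 hPa = 23000 Pa, q̄ = 0.003 kg/kg → 0.003 × 23000 / 9.8 = 7.04 mm
Layer 710–670 hPa: Δp = 40 hPa = 4000 Pa, q̄ = 0.0021 kg/kg → 0.0021 × 4000 / 9.8 = 0.86 mm
Layer 670–300 hPa: Δp = 370 hPa = 37000 Pa, q̄ = 0.00087 kg/kg → 0.00087 × 37000 / 9.8 = 3.28 mm
PW = 3.54 + 7.04 + 0.86 + 3.28 = 14.72 ≈ 14.7 mm.

PW ≈ 14.7 mm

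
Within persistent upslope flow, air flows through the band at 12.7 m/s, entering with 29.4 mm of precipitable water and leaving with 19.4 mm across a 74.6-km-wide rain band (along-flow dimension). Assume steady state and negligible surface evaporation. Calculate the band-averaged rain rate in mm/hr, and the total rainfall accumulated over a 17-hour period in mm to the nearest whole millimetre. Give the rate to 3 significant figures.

Column moisture flux per unit crosswind length is F = V × PW.
Inflow: F_in = 12.7 × 29.4 = 373.38 mm·m/s
Outflow: F_out = 12.7 × 19.4 = 246.38 mm·m/s
Steady-state rate R = (F_in − F_out)/L = (373.38 − 246.38) / 74600 m = 1.702e-03 mm/s.
R = 1.702e-03 × 3600 = 6.13 mm/hr.
Over 17 h: total = 6.13 × 17 = 104.21 ≈ 104 mm.

R ≈ 6.13 mm/hr; total ≈ 104 mm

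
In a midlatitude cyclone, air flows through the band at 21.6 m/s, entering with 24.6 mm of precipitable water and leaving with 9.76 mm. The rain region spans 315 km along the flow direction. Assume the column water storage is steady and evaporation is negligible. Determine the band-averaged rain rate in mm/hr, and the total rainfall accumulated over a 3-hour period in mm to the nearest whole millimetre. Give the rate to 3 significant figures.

R ≈ 3.66 mm/hr; total ≈ 11 mm

Column moisture flux per unit crosswind length is F = V × PW.
Inflow: F_in = 21.6 × 24.6 = 531.36 mm·m/s
Outflow: F_out = 21.6 × 9.76 = 210.816 mm·m/s
Steady-state rate R = (F_in − F_out)/L = (531.36 − 210.816) / 315000 m = 1.018e-03 mm/s.
R = 1.018e-03 × 3600 = 3.66 mm/hr.
Over 3 h: total = 3.66 × 3 = 10.98 ≈ 11 mm.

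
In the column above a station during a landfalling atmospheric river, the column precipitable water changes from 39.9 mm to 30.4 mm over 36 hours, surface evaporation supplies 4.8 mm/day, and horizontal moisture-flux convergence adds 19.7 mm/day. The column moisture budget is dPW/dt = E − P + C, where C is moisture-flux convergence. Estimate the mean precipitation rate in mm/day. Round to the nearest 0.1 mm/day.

P ≈ 30.8 mm/day

dPW/dt = (30.4 − 39.9) mm / (36/24 day) = -6.333 mm/day.
P = E + C − dPW/dt = 4.8 + (19.7) − (-6.333) = 30.8 mm/day.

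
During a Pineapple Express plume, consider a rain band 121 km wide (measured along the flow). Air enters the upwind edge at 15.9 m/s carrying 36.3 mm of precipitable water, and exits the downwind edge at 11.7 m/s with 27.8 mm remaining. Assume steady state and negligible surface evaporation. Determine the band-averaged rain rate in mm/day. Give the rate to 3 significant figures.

Column moisture flux per unit crosswind length is F = V × PW.
Inflow: F_in = 15.9 × 36.3 = 577.17 mm·m/s
Outflow: F_out = 11.7 × 27.8 = 325.26 mm·m/s
Steady-state rate R = (F_in − F_out)/L = (577.17 − 325.26) / 121000 m = 2.082e-03 mm/s.
R = 2.082e-03 × 3600 × 24 = 180 mm/day.

R ≈ 180 mm/day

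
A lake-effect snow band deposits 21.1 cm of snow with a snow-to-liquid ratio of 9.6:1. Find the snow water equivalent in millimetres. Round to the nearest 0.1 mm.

SWE = snow depth / ratio = 21.1 cm / 9.6 = 2.198 cm = 22.0 mm.

SWE ≈ 22.0 mm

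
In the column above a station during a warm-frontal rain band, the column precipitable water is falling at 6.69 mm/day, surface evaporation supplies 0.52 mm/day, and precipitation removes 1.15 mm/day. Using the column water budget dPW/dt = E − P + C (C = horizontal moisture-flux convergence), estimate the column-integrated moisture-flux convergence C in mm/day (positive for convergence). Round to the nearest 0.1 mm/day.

C ≈ -6.1 mm/day

dPW/dt = -6.69 mm/day.
C = dPW/dt − E + P = (-6.69) − 0.52 + 1.15 = -6.1 mm/day.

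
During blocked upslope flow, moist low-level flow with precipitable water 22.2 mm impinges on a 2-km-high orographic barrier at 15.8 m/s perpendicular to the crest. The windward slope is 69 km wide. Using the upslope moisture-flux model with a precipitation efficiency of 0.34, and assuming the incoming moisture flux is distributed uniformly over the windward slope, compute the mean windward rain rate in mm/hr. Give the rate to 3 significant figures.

R ≈ 6.22 mm/hr

Incoming column moisture flux per unit ridge length: F = V × PW = 15.8 × 22.2 = 350.76 mm·m/s.
Spread over the 69 km slope with efficiency ε = 0.34: R = ε·F/W = 0.34 × 350.76 / 69000 m = 1.728e-03 mm/s.
R = 1.728e-03 × 3600 = 6.22 mm/hr.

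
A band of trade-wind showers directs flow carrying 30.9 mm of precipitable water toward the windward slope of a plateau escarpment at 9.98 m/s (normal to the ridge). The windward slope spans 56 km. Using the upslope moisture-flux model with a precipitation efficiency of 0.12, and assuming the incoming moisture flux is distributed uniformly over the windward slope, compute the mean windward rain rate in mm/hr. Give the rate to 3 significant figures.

Incoming column moisture flux per unit ridge length: F = V × PW = 9.98 × 30.9 = 308.382 mm·m/s.
Spread over the 56 km slope with efficiency ε = 0.12: R = ε·F/W = 0.12 × 308.382 / 56000 m = 6.608e-04 mm/s.
R = 6.608e-04 × 3600 = 2.38 mm/hr.

R ≈ 2.38 mm/hr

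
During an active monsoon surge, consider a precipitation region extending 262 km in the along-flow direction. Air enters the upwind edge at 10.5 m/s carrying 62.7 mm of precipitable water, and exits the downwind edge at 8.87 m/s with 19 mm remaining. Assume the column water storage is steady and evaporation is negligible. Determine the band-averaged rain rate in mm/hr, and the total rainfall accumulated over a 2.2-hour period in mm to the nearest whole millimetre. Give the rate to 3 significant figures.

R ≈ 6.73 mm/hr; total ≈ 15 mm

Column moisture flux per unit crosswind length is F = V × PW.
Inflow: F_in = 10.5 × 62.7 = 658.35 mm·m/s
Outflow: F_out = 8.87 × 19 = 168.53 mm·m/s
Steady-state rate R = (F_in − F_out)/L = (658.35 − 168.53) / 262000 m = 1.870e-03 mm/s.
R = 1.870e-03 × 3600 = 6.73 mm/hr.
Over 2.2 h: total = 6.73 × 2.2 = 14.806 ≈ 15 mm.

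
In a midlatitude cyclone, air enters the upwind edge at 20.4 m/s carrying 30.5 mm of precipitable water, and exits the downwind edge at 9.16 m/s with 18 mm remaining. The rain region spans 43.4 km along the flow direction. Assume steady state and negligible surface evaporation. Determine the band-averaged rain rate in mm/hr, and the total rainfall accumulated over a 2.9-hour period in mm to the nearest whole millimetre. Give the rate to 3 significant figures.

Column moisture flux per unit crosswind length is F = V × PW.
Inflow: F_in = 20.4 × 30.5 = 622.2 mm·m/s
Outflow: F_out = 9.16 × 18 = 164.88 mm·m/s
Steady-state rate R = (F_in − F_out)/L = (622.2 − 164.88) / 43400 m = 1.054e-02 mm/s.
R = 1.054e-02 × 3600 = 37.9 mm/hr.
Over 2.9 h: total = 37.9 × 2.9 = 109.91 ≈ 110 mm.

R ≈ 37.9 mm/hr; total ≈ 110 mm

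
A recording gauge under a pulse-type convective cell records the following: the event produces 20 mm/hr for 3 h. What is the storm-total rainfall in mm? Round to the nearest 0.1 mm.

total ≈ 60.0 mm

Total = Σ Rᵢ Δtᵢ = 20 × 3
      = 60 = 60.0 mm.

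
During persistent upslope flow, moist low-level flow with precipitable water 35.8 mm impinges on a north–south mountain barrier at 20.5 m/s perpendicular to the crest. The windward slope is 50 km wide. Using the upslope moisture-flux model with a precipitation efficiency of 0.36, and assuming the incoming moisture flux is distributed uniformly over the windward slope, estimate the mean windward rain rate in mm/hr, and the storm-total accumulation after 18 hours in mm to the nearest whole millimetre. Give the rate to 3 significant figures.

R ≈ 19.0 mm/hr; total ≈ 342 mm

Incoming column moisture flux per unit ridge length: F = V × PW = 20.5 × 35.8 = 733.9 mm·m/s.
Spread over the 50 km slope with efficiency ε = 0.36: R = ε·F/W = 0.36 × 733.9 / 50000 m = 5.284e-03 mm/s.
R = 5.284e-03 × 3600 = 19.0 mm/hr.
Over 18 h: total = 19.0 × 18 = 342 mm.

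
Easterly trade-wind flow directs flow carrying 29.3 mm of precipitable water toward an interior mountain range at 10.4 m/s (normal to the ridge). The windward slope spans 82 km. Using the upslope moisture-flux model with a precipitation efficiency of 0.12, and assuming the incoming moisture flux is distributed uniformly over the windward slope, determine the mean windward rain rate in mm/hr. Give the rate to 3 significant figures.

R ≈ 1.61 mm/hr

Incoming column moisture flux per unit ridge length: F = V × PW = 10.4 × 29.3 = 304.72 mm·m/s.
Spread over the 82 km slope with efficiency ε = 0.12: R = ε·F/W = 0.12 × 304.72 / 82000 m = 4.459e-04 mm/s.
R = 4.459e-04 × 3600 = 1.61 mm/hr.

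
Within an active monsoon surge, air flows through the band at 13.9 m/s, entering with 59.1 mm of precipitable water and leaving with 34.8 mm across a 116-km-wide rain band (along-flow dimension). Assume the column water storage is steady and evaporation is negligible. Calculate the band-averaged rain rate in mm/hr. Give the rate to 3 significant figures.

Column moisture flux per unit crosswind length is F = V × PW.
Inflow: F_in = 13.9 × 59.1 = 821.49 mm·m/s
Outflow: F_out = 13.9 × 34.8 = 483.72 mm·m/s
Steady-state rate R = (F_in − F_out)/L = (821.49 − 483.72) / 116000 m = 2.912e-03 mm/s.
R = 2.912e-03 × 3600 = 10.5 mm/hr.

R ≈ 10.5 mm/hr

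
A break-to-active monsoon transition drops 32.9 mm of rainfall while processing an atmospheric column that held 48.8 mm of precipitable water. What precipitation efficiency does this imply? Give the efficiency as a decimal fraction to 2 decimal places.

ε ≈ 0.67

ε = rainfall / PW = 32.9 / 48.8 = 0.67.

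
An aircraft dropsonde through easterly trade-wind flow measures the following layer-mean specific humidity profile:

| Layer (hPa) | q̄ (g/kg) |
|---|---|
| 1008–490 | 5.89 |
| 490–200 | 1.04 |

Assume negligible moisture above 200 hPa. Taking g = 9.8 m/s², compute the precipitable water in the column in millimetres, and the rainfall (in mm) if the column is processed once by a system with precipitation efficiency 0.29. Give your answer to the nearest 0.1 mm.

Precipitable water is the column-integrated vapour mass per unit area: PW = (1/g) Σ q̄ Δp, with q in kg/kg and Δp in Pa (1 kg/m² of water = 1 mm).
Layer 1008–490 hPa: Δp = 518 hPa = 51800 Pa, q̄ = 0.00589 kg/kg → 0.00589 × 51800 / 9.8 = 31.13 mm
Layer 490–200 hPa: Δp = 290 hPa = 29000 Pa, q̄ = 0.00104 kg/kg → 0.00104 × 29000 / 9.8 = 3.08 mm
PW = 31.13 + 3.08 = 34.21 ≈ 34.2 mm.
Rainfall = ε × PW = 0.29 × 34.2 = 9.9 mm.

PW ≈ 34.2 mm; rainfall ≈ 9.9 mm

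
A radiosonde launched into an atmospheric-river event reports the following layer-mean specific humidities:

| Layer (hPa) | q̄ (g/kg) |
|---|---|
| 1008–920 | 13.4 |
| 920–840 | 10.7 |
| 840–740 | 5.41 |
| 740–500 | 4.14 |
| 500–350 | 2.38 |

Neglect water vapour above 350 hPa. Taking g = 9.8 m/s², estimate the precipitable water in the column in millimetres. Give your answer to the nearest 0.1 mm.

PW ≈ 40.1 mm

Precipitable water is the column-integrated vapour mass per unit area: PW = (1/g) Σ q̄ Δp, with q in kg/kg and Δp in Pa (1 kg/m² of water = 1 mm).
Layer 1008–920 hPa: Δp = 88 hPa = 8800 Pa, q̄ = 0.0134 kg/kg → 0.0134 × 8800 / 9.8 = 12.03 mm
Layer 920–840 hPa: Δp = 80 hPa = 8000 Pa, q̄ = 0.0107 kg/kg → 0.0107 × 8000 / 9.8 = 8.73 mm
Layer 840–740 hPa: Δp = 100 hPa = 10000 Pa, q̄ = 0.00541 kg/kg → 0.00541 × 10000 / 9.8 = 5.52 mm
Layer 740–500 hPa: Δp = 240 hPa = 24000 Pa, q̄ = 0.00414 kg/kg → 0.00414 × 24000 / 9.8 = 10.14 mm
Layer 500–350 hPa: Δp = 150 hPa = 15000 Pa, q̄ = 0.00238 kg/kg → 0.00238 × 15000 / 9.8 = 3.64 mm
PW = 12.03 + 8.73 + 5.52 + 10.14 + 3.64 = 40.06 ≈ 40.1 mm.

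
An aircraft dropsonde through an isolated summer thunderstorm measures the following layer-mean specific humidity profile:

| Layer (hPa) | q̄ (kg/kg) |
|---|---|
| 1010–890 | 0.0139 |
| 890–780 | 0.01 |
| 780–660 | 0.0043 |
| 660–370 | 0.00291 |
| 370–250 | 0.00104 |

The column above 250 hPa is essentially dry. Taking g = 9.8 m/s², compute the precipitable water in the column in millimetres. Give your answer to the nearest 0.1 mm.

Precipitable water is the column-integrated vapour mass per unit area: PW = (1/g) Σ q̄ Δp, with q in kg/kg and Δp in Pa (1 kg/m² of water = 1 mm).
Layer 1010–890 hPa: Δp = 120 hPa = 12000 Pa, q̄ = 0.0139 kg/kg → 0.0139 × 12000 / 9.8 = 17.02 mm
Layer 890–780 hPa: Δp = 110 hPa = 11000 Pa, q̄ = 0.01 kg/kg → 0.01 × 11000 / 9.8 = 11.22 mm
Layer 780–660 hPa: Δp = 120 hPa = 12000 Pa, q̄ = 0.0043 kg/kg → 0.0043 × 12000 / 9.8 = 5.27 mm
Layer 660–370 hPa: Δp = 290 hPa = 29000 Pa, q̄ = 0.00291 kg/kg → 0.00291 × 29000 / 9.8 = 8.61 mm
Layer 370–250 hPa: Δp = 120 hPa = 12000 Pa, q̄ = 0.00104 kg/kg → 0.00104 × 12000 / 9.8 = 1.27 mm
PW = 17.02 + 11.22 + 5.27 + 8.61 + 1.27 = 43.39 ≈ 43.4 mm.

PW ≈ 43.4 mm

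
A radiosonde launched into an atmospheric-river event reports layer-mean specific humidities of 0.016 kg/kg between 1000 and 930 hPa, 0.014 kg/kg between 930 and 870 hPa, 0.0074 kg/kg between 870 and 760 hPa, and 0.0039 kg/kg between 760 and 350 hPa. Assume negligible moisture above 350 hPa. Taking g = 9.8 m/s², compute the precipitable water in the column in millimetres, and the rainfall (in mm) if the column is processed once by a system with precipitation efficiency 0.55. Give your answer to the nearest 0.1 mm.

PW ≈ 44.6 mm; rainfall ≈ 24.5 mm

Precipitable water is the column-integrated vapour mass per unit area: PW = (1/g) Σ q̄ Δp, with q in kg/kg and Δp in Pa (1 kg/m² of water = 1 mm).
Layer 1000–930 hPa: Δp = 70 hPa = 7000 Pa, q̄ = 0.016 kg/kg → 0.016 × 7000 / 9.8 = 11.43 mm
Layer 930–870 hPa: Δp = 60 hPa = 6000 Pa, q̄ = 0.014 kg/kg → 0.014 × 6000 / 9.8 = 8.57 mm
Layer 870–760 hPa: Δp = 110 hPa = 11000 Pa, q̄ = 0.0074 kg/kg → 0.0074 × 11000 / 9.8 = 8.31 mm
Layer 760–350 hPa: Δp = 410 hPa = 41000 Pa, q̄ = 0.0039 kg/kg → 0.0039 × 41000 / 9.8 = 16.32 mm
PW = 11.43 + 8.57 + 8.31 + 16.32 = 44.63 ≈ 44.6 mm.
Rainfall = ε × PW = 0.55 × 44.6 = 24.5 mm.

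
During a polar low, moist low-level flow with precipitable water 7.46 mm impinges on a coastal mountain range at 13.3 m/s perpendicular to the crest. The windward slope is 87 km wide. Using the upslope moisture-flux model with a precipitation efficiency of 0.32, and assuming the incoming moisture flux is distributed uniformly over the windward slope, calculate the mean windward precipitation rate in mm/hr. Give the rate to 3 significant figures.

Incoming column moisture flux per unit ridge length: F = V × PW = 13.3 × 7.46 = 99.218 mm·m/s.
Spread over the 87 km slope with efficiency ε = 0.32: R = ε·F/W = 0.32 × 99.218 / 87000 m = 3.649e-04 mm/s.
R = 3.649e-04 × 3600 = 1.31 mm/hr.

R ≈ 1.31 mm/hr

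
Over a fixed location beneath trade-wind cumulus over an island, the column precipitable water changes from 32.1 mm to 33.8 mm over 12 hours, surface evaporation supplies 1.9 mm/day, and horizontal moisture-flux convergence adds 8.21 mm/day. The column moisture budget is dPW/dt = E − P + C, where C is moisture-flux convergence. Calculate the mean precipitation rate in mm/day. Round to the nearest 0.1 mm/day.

dPW/dt = (33.8 − 32.1) mm / (12/24 day) = +3.400 mm/day.
P = E + C − dPW/dt = 1.9 + (8.21) − (+3.400) = 6.7 mm/day.

P ≈ 6.7 mm/day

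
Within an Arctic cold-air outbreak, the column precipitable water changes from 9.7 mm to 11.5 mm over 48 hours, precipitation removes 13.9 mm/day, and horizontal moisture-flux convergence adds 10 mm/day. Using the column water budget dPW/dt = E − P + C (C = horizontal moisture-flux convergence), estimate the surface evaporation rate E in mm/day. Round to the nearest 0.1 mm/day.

E ≈ 4.8 mm/day

dPW/dt = (11.5 − 9.7) mm / (48/24 day) = +0.900 mm/day.
E = dPW/dt + P − C = (+0.900) + 13.9 − (10) = 4.8 mm/day.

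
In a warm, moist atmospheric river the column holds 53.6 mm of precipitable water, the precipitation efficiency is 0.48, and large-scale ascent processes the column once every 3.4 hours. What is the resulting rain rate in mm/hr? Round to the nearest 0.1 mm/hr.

Each overturning extracts ε × PW = 0.48 × 53.6 = 25.728 mm.
Rate = ε·PW / τ = 25.728 / 3.4 h = 7.6 mm/hr.

R ≈ 7.6 mm/hr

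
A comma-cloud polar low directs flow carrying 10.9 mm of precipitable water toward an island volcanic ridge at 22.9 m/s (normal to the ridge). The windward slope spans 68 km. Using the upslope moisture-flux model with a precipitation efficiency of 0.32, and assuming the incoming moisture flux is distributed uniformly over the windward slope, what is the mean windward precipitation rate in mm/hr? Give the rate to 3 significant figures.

R ≈ 4.23 mm/hr

Incoming column moisture flux per unit ridge length: F = V × PW = 22.9 × 10.9 = 249.61 mm·m/s.
Spread over the 68 km slope with efficiency ε = 0.32: R = ε·F/W = 0.32 × 249.61 / 68000 m = 1.175e-03 mm/s.
R = 1.175e-03 × 3600 = 4.23 mm/hr.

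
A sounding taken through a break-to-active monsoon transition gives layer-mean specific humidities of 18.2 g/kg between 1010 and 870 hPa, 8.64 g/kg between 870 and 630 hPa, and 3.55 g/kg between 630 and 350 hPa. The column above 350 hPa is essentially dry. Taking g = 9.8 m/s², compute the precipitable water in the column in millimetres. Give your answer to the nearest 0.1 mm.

Precipitable water is the column-integrated vapour mass per unit area: PW = (1/g) Σ q̄ Δp, with q in kg/kg and Δp in Pa (1 kg/m² of water = 1 mm).
Layer 1010–870 hPa: Δp = 140 hPa = 14000 Pa, q̄ = 0.0182 kg/kg → 0.0182 × 14000 / 9.8 = 26.00 mm
Layer 870–630 hPa: Δp = 240 hPa = 24000 Pa, q̄ = 0.00864 kg/kg → 0.00864 × 24000 / 9.8 = 21.16 mm
Layer 630–350 hPa: Δp = 280 hPa = 28000 Pa, q̄ = 0.00355 kg/kg → 0.00355 × 28000 / 9.8 = 10.14 mm
PW = 26.00 + 21.16 + 10.14 = 57.30 ≈ 57.3 mm.

PW ≈ 57.3 mm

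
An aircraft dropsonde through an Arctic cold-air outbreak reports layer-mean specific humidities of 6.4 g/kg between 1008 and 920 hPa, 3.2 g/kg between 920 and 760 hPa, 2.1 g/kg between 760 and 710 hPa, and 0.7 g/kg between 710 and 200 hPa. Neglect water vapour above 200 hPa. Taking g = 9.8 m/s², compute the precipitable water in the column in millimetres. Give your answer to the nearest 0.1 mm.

PW ≈ 15.7 mm

Precipitable water is the column-integrated vapour mass per unit area: PW = (1/g) Σ q̄ Δp, with q in kg/kg and Δp in Pa (1 kg/m² of water = 1 mm).
Layer 1008–920 hPa: Δp = 88 hPa = 8800 Pa, q̄ = 0.0064 kg/kg → 0.0064 × 8800 / 9.8 = 5.75 mm
Layer 920–760 hPa: Δp = 160 hPa = 16000 Pa, q̄ = 0.0032 kg/kg → 0.0032 × 16000 / 9.8 = 5.22 mm
Layer 760–710 hPa: Δp = 50 hPa = 5000 Pa, q̄ = 0.0021 kg/kg → 0.0021 × 5000 / 9.8 = 1.07 mm
Layer 710–200 hPa: Δp = 510 hPa = 51000 Pa, q̄ = 0.0007 kg/kg → 0.0007 × 51000 / 9.8 = 3.64 mm
PW = 5.75 + 5.22 + 1.07 + 3.64 = 15.68 ≈ 15.7 mm.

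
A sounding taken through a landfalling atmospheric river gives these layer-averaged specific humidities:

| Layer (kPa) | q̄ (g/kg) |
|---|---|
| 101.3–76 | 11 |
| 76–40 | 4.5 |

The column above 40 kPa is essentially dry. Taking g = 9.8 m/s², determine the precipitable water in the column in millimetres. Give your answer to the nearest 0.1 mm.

Precipitable water is the column-integrated vapour mass per unit area: PW = (1/g) Σ q̄ Δp, with q in kg/kg and Δp in Pa (1 kg/m² of water = 1 mm).
Layer 101.3–76 kPa: Δp = 253 hPa = 25300 Pa, q̄ = 0.011 kg/kg → 0.011 × 25300 / 9.8 = 28.40 mm
Layer 76–40 kPa: Δp = 360 hPa = 36000 Pa, q̄ = 0.0045 kg/kg → 0.0045 × 36000 / 9.8 = 16.53 mm
PW = 28.40 + 16.53 = 44.93 ≈ 44.9 mm.

PW ≈ 44.9 mm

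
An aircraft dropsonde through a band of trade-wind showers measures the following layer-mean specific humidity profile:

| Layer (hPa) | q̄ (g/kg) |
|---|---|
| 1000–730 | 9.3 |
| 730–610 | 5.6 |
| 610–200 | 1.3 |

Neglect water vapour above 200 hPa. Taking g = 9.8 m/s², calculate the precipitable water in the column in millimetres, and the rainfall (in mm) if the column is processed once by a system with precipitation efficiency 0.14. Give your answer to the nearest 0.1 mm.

Precipitable water is the column-integrated vapour mass per unit area: PW = (1/g) Σ q̄ Δp, with q in kg/kg and Δp in Pa (1 kg/m² of water = 1 mm).
Layer 1000–730 hPa: Δp = 270 hPa = 27000 Pa, q̄ = 0.0093 kg/kg → 0.0093 × 27000 / 9.8 = 25.62 mm
Layer 730–610 hPa: Δp = 120 hPa = 12000 Pa, q̄ = 0.0056 kg/kg → 0.0056 × 12000 / 9.8 = 6.86 mm
Layer 610–200 hPa: Δp = 410 hPa = 41000 Pa, q̄ = 0.0013 kg/kg → 0.0013 × 41000 / 9.8 = 5.44 mm
PW = 25.62 + 6.86 + 5.44 = 37.92 ≈ 37.9 mm.
Rainfall = ε × PW = 0.14 × 37.9 = 5.3 mm.

PW ≈ 37.9 mm; rainfall ≈ 5.3 mm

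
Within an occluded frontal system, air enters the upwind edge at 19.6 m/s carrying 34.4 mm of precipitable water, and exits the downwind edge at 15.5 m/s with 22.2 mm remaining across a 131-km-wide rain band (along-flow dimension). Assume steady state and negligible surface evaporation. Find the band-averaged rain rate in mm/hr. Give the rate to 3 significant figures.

Column moisture flux per unit crosswind length is F = V × PW.
Inflow: F_in = 19.6 × 34.4 = 674.24 mm·m/s
Outflow: F_out = 15.5 × 22.2 = 344.1 mm·m/s
Steady-state rate R = (F_in − F_out)/L = (674.24 − 344.1) / 131000 m = 2.520e-03 mm/s.
R = 2.520e-03 × 3600 = 9.07 mm/hr.

R ≈ 9.07 mm/hr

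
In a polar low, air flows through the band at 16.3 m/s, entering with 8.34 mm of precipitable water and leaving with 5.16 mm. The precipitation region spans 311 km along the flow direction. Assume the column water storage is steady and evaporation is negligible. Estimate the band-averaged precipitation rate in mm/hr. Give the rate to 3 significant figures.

R ≈ 0.600 mm/hr

Column moisture flux per unit crosswind length is F = V × PW.
Inflow: F_in = 16.3 × 8.34 = 135.942 mm·m/s
Outflow: F_out = 16.3 × 5.16 = 84.108 mm·m/s
Steady-state rate R = (F_in − F_out)/L = (135.942 − 84.108) / 311000 m = 1.667e-04 mm/s.
R = 1.667e-04 × 3600 = 0.600 mm/hr.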